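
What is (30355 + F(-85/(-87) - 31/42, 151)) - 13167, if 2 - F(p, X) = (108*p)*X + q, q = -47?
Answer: 2708173/203 ≈ 13341.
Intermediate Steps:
F(p, X) = 49 - 108*X*p (F(p, X) = 2 - ((108*p)*X - 47) = 2 - (108*X*p - 47) = 2 - (-47 + 108*X*p) = 2 + (47 - 108*X*p) = 49 - 108*X*p)
(30355 + F(-85/(-87) - 31/42, 151)) - 13167 = (30355 + (49 - 108*151*(-85/(-87) - 31/42))) - 13167 = (30355 + (49 - 108*151*(-85*(-1/87) - 31*1/42))) - 13167 = (30355 + (49 - 108*151*(85/87 - 31/42))) - 13167 = (30355 + (49 - 108*151*97/406)) - 13167 = (30355 + (49 - 790938/203)) - 13167 = (30355 - 780991/203) - 13167 = 5381074/203 - 13167 = 2708173/203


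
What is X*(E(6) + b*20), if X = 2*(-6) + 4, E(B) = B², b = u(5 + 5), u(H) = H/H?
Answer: -448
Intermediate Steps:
u(H) = 1
b = 1
X = -8 (X = -12 + 4 = -8)
X*(E(6) + b*20) = -8*(6² + 1*20) = -8*(36 + 20) = -8*56 = -448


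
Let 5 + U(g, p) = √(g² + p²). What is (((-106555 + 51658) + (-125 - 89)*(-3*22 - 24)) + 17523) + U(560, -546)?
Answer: -18119 + 14*√3121 ≈ -17337.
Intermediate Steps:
U(g, p) = -5 + √(g² + p²)
(((-106555 + 51658) + (-125 - 89)*(-3*22 - 24)) + 17523) + U(560, -546) = (((-106555 + 51658) + (-125 - 89)*(-3*22 - 24)) + 17523) + (-5 + √(560² + (-546)²)) = ((-54897 - 214*(-66 - 24)) + 17523) + (-5 + √(313600 + 298116)) = ((-54897 - 214*(-90)) + 17523) + (-5 + √611716) = ((-54897 + 19260) + 17523) + (-5 + 14*√3121) = (-35637 + 17523) + (-5 + 14*√3121) = -18114 + (-5 + 14*√3121) = -18119 + 14*√3121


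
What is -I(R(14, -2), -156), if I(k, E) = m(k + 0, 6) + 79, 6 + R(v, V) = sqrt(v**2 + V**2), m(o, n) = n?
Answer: -85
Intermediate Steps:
R(v, V) = -6 + sqrt(V**2 + v**2) (R(v, V) = -6 + sqrt(v**2 + V**2) = -6 + sqrt(V**2 + v**2))
I(k, E) = 85 (I(k, E) = 6 + 79 = 85)
-I(R(14, -2), -156) = -1*85 = -85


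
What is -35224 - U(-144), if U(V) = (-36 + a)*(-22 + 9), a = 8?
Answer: -35588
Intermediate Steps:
U(V) = 364 (U(V) = (-36 + 8)*(-22 + 9) = -28*(-13) = 364)
-35224 - U(-144) = -35224 - 1*364 = -35224 - 364 = -35588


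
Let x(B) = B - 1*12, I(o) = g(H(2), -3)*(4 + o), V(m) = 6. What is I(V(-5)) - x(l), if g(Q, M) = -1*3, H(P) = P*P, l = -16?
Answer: -2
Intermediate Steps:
H(P) = P**2
g(Q, M) = -3
I(o) = -12 - 3*o (I(o) = -3*(4 + o) = -12 - 3*o)
x(B) = -12 + B (x(B) = B - 12 = -12 + B)
I(V(-5)) - x(l) = (-12 - 3*6) - (-12 - 16) = (-12 - 18) - 1*(-28) = -30 + 28 = -2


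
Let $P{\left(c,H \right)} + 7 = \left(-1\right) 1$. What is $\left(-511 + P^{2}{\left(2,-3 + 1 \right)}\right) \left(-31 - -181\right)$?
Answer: $-67050$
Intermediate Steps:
$P{\left(c,H \right)} = -8$ ($P{\left(c,H \right)} = -7 - 1 = -8$)
$\left(-511 + P^{2}{\left(2,-3 + 1 \right)}\right) \left(-31 - -181\right) = \left(-511 + \left(-8\right)^{2}\right) \left(-31 - -181\right) = \left(-511 + 64\right) \left(-31 + 181\right) = \left(-447\right) 150 = -67050$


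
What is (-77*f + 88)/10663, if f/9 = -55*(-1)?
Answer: -38027/10663 ≈ -3.5663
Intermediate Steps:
f = 495 (f = 9*(-55*(-1)) = 9*55 = 495)
(-77*f + 88)/10663 = (-77*495 + 88)/10663 = (-38115 + 88)*(1/10663) = -38027*1/10663 = -38027/10663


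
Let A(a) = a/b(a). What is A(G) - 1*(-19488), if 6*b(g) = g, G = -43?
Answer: 19494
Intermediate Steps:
b(g) = g/6
A(a) = 6 (A(a) = a/((a/6)) = a*(6/a) = 6)
A(G) - 1*(-19488) = 6 - 1*(-19488) = 6 + 19488 = 19494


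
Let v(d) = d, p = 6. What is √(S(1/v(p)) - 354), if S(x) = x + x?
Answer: I*√3183/3 ≈ 18.806*I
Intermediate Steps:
S(x) = 2*x
√(S(1/v(p)) - 354) = √(2/6 - 354) = √(2*(⅙) - 354) = √(⅓ - 354) = √(-1061/3) = I*√3183/3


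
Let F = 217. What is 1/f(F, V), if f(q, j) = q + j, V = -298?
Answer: -1/81 ≈ -0.012346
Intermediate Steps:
f(q, j) = j + q
1/f(F, V) = 1/(-298 + 217) = 1/(-81) = -1/81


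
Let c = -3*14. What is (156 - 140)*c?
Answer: -672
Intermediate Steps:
c = -42
(156 - 140)*c = (156 - 140)*(-42) = 16*(-42) = -672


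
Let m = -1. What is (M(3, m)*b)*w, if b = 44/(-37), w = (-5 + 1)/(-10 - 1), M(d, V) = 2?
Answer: -32/37 ≈ -0.86486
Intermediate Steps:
w = 4/11 (w = -4/(-11) = -4*(-1/11) = 4/11 ≈ 0.36364)
b = -44/37 (b = 44*(-1/37) = -44/37 ≈ -1.1892)
(M(3, m)*b)*w = (2*(-44/37))*(4/11) = -88/37*4/11 = -32/37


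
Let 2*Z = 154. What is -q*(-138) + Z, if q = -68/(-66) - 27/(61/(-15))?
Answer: 761861/671 ≈ 1135.4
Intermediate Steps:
Z = 77 (Z = (½)*154 = 77)
q = 15439/2013 (q = -68*(-1/66) - 27/(61*(-1/15)) = 34/33 - 27/(-61/15) = 34/33 - 27*(-15/61) = 34/33 + 405/61 = 15439/2013 ≈ 7.6696)
-q*(-138) + Z = -1*15439/2013*(-138) + 77 = -15439/2013*(-138) + 77 = 710194/671 + 77 = 761861/671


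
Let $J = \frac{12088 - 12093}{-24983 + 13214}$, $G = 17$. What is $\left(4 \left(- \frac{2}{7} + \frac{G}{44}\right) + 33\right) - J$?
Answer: $\frac{30269483}{906213} \approx 33.402$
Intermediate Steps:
$J = \frac{5}{11769}$ ($J = - \frac{5}{-11769} = \left(-5\right) \left(- \frac{1}{11769}\right) = \frac{5}{11769} \approx 0.00042485$)
$\left(4 \left(- \frac{2}{7} + \frac{G}{44}\right) + 33\right) - J = \left(4 \left(- \frac{2}{7} + \frac{17}{44}\right) + 33\right) - \frac{5}{11769} = \left(4 \cdot \frac{31}{308} + 33\right) - \frac{5}{11769} = \left(\frac{31}{77} + 33\right) - \frac{5}{11769} = \frac{2572}{77} - \frac{5}{11769} = \frac{30269483}{906213}$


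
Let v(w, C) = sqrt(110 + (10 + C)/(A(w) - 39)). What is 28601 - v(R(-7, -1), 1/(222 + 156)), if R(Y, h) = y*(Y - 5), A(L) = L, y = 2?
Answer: 28601 - sqrt(15694554)/378 ≈ 28591.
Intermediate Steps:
R(Y, h) = -10 + 2*Y (R(Y, h) = 2*(Y - 5) = 2*(-5 + Y) = -10 + 2*Y)
v(w, C) = sqrt(110 + (10 + C)/(-39 + w)) (v(w, C) = sqrt(110 + (10 + C)/(w - 39)) = sqrt(110 + (10 + C)/(-39 + w)))
28601 - v(R(-7, -1), 1/(222 + 156)) = 28601 - sqrt((-4280 + 1/(222 + 156) + 110*(-10 + 2*(-7)))/(-39 + (-10 + 2*(-7)))) = 28601 - sqrt((-4280 + 1/378 + 110*(-10 - 14))/(-39 + (-10 - 14))) = 28601 - sqrt((-4280 + 1/378 + 110*(-24))/(-39 - 24)) = 28601 - sqrt((-4280 + 1/378 - 2640)/(-63)) = 28601 - sqrt(-1/63*(-2615759/378)) = 28601 - sqrt(2615759/23814) = 28601 - sqrt(15694554)/378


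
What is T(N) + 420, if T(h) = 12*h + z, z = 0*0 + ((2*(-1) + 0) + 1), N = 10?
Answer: 539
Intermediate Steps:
z = -1 (z = 0 + ((-2 + 0) + 1) = 0 + (-2 + 1) = 0 - 1 = -1)
T(h) = -1 + 12*h (T(h) = 12*h - 1 = -1 + 12*h)
T(N) + 420 = (-1 + 12*10) + 420 = (-1 + 120) + 420 = 119 + 420 = 539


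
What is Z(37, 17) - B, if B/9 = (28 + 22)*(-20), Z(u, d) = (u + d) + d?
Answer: 9071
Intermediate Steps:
Z(u, d) = u + 2*d (Z(u, d) = (d + u) + d = u + 2*d)
B = -9000 (B = 9*((28 + 22)*(-20)) = 9*(50*(-20)) = 9*(-1000) = -9000)
Z(37, 17) - B = (37 + 2*17) - 1*(-9000) = (37 + 34) + 9000 = 71 + 9000 = 9071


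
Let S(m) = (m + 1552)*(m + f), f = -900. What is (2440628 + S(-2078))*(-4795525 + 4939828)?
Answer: 578230201968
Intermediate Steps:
S(m) = (-900 + m)*(1552 + m) (S(m) = (m + 1552)*(m - 900) = (1552 + m)*(-900 + m) = (-900 + m)*(1552 + m))
(2440628 + S(-2078))*(-4795525 + 4939828) = (2440628 + (-1396800 + (-2078)² + 652*(-2078)))*(-4795525 + 4939828) = (2440628 + (-1396800 + 4318084 - 1354856))*144303 = (2440628 + 1566428)*144303 = 4007056*144303 = 578230201968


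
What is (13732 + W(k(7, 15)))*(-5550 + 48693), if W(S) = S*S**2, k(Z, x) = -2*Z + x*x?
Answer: 405874804809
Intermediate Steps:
k(Z, x) = x**2 - 2*Z (k(Z, x) = -2*Z + x**2 = x**2 - 2*Z)
W(S) = S**3
(13732 + W(k(7, 15)))*(-5550 + 48693) = (13732 + (15**2 - 2*7)**3)*(-5550 + 48693) = (13732 + (225 - 14)**3)*43143 = (13732 + 211**3)*43143 = (13732 + 9393931)*43143 = 9407663*43143 = 405874804809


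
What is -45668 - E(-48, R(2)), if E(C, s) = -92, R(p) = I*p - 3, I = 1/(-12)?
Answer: -45576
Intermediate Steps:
I = -1/12 ≈ -0.083333
R(p) = -3 - p/12 (R(p) = -p/12 - 3 = -3 - p/12)
-45668 - E(-48, R(2)) = -45668 - 1*(-92) = -45668 + 92 = -45576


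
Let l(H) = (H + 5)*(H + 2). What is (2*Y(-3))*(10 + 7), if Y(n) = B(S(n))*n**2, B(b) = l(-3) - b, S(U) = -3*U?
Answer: -3366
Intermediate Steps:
l(H) = (2 + H)*(5 + H) (l(H) = (5 + H)*(2 + H) = (2 + H)*(5 + H))
B(b) = -2 - b (B(b) = (10 + (-3)**2 + 7*(-3)) - b = (10 + 9 - 21) - b = -2 - b)
Y(n) = n**2*(-2 + 3*n) (Y(n) = (-2 - (-3)*n)*n**2 = (-2 + 3*n)*n**2 = n**2*(-2 + 3*n))
(2*Y(-3))*(10 + 7) = (2*((-3)**2*(-2 + 3*(-3))))*(10 + 7) = (2*(9*(-2 - 9)))*17 = (2*(9*(-11)))*17 = (2*(-99))*17 = -198*17 = -3366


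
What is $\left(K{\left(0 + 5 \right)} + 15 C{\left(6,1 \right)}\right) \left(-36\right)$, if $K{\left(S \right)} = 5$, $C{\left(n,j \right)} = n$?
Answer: $-3420$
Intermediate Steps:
$\left(K{\left(0 + 5 \right)} + 15 C{\left(6,1 \right)}\right) \left(-36\right) = \left(5 + 15 \cdot 6\right) \left(-36\right) = \left(5 + 90\right) \left(-36\right) = 95 \left(-36\right) = -3420$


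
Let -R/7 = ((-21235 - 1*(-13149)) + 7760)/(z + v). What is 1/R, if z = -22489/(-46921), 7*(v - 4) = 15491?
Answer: 52023173/53536861 ≈ 0.97173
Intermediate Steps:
v = 2217 (v = 4 + (⅐)*15491 = 4 + 2213 = 2217)
z = 22489/46921 (z = -22489*(-1/46921) = 22489/46921 ≈ 0.47929)
R = 53536861/52023173 (R = -7*((-21235 - 1*(-13149)) + 7760)/(22489/46921 + 2217) = -7*((-21235 + 13149) + 7760)/104046346/46921 = -7*(-8086 + 7760)*46921/104046346 = -(-2282)*46921/104046346 = -7*(-7648123/52023173) = 53536861/52023173 ≈ 1.0291)
1/R = 1/(53536861/52023173) = 52023173/53536861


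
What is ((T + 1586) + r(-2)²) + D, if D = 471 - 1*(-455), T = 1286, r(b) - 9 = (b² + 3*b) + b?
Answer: 3823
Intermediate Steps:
r(b) = 9 + b² + 4*b (r(b) = 9 + ((b² + 3*b) + b) = 9 + (b² + 4*b) = 9 + b² + 4*b)
D = 926 (D = 471 + 455 = 926)
((T + 1586) + r(-2)²) + D = ((1286 + 1586) + (9 + (-2)² + 4*(-2))²) + 926 = (2872 + (9 + 4 - 8)²) + 926 = (2872 + 5²) + 926 = (2872 + 25) + 926 = 2897 + 926 = 3823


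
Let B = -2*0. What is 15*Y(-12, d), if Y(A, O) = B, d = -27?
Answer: 0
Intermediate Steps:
B = 0
Y(A, O) = 0
15*Y(-12, d) = 15*0 = 0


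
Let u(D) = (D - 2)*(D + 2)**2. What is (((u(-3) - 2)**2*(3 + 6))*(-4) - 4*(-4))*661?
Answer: -1155428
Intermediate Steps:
u(D) = (2 + D)**2*(-2 + D) (u(D) = (-2 + D)*(2 + D)**2 = (2 + D)**2*(-2 + D))
(((u(-3) - 2)**2*(3 + 6))*(-4) - 4*(-4))*661 = ((((2 - 3)**2*(-2 - 3) - 2)**2*(3 + 6))*(-4) - 4*(-4))*661 = ((((-1)**2*(-5) - 2)**2*9)*(-4) + 16)*661 = (((1*(-5) - 2)**2*9)*(-4) + 16)*661 = (((-5 - 2)**2*9)*(-4) + 16)*661 = (((-7)**2*9)*(-4) + 16)*661 = ((49*9)*(-4) + 16)*661 = (441*(-4) + 16)*661 = (-1764 + 16)*661 = -1748*661 = -1155428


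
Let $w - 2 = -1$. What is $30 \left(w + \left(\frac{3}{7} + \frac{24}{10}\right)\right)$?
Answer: $\frac{804}{7} \approx 114.86$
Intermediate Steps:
$w = 1$ ($w = 2 - 1 = 1$)
$30 \left(w + \left(\frac{3}{7} + \frac{24}{10}\right)\right) = 30 \left(1 + \left(\frac{3}{7} + \frac{24}{10}\right)\right) = 30 \left(1 + \left(3 \cdot \frac{1}{7} + 24 \cdot \frac{1}{10}\right)\right) = 30 \left(1 + \left(\frac{3}{7} + \frac{12}{5}\right)\right) = 30 \left(1 + \frac{99}{35}\right) = 30 \cdot \frac{134}{35} = \frac{804}{7}$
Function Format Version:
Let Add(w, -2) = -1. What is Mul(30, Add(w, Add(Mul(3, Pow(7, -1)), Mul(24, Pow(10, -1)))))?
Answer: Rational(804, 7) ≈ 114.86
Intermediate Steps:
w = 1 (w = Add(2, -1) = 1)
Mul(30, Add(w, Add(Mul(3, Pow(7, -1)), Mul(24, Pow(10, -1))))) = Mul(30, Add(1, Add(Mul(3, Pow(7, -1)), Mul(24, Pow(10, -1))))) = Mul(30, Add(1, Add(Mul(3, Rational(1, 7)), Mul(24, Rational(1, 10))))) = Mul(30, Add(1, Add(Rational(3, 7), Rational(12, 5)))) = Mul(30, Add(1, Rational(99, 35))) = Mul(30, Rational(134, 35)) = Rational(804, 7)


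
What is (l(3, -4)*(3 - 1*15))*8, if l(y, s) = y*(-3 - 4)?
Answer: 2016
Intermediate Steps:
l(y, s) = -7*y (l(y, s) = y*(-7) = -7*y)
(l(3, -4)*(3 - 1*15))*8 = ((-7*3)*(3 - 1*15))*8 = -21*(3 - 15)*8 = -21*(-12)*8 = 252*8 = 2016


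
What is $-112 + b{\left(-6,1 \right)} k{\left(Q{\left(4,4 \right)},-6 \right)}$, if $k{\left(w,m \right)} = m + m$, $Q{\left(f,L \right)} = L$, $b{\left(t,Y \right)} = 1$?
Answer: $-124$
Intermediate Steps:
$k{\left(w,m \right)} = 2 m$
$-112 + b{\left(-6,1 \right)} k{\left(Q{\left(4,4 \right)},-6 \right)} = -112 + 1 \cdot 2 \left(-6\right) = -112 + 1 \left(-12\right) = -112 - 12 = -124$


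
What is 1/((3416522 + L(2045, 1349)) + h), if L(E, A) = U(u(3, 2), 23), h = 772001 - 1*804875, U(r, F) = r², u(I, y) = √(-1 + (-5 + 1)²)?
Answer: 1/3383663 ≈ 2.9554e-7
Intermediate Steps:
u(I, y) = √15 (u(I, y) = √(-1 + (-4)²) = √(-1 + 16) = √15)
h = -32874 (h = 772001 - 804875 = -32874)
L(E, A) = 15 (L(E, A) = (√15)² = 15)
1/((3416522 + L(2045, 1349)) + h) = 1/((3416522 + 15) - 32874) = 1/(3416537 - 32874) = 1/3383663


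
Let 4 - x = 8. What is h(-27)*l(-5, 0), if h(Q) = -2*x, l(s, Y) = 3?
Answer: 24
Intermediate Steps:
x = -4 (x = 4 - 1*8 = 4 - 8 = -4)
h(Q) = 8 (h(Q) = -2*(-4) = 8)
h(-27)*l(-5, 0) = 8*3 = 24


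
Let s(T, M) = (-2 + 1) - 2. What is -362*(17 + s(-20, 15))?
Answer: -5068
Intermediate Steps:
s(T, M) = -3 (s(T, M) = -1 - 2 = -3)
-362*(17 + s(-20, 15)) = -362*(17 - 3) = -362*14 = -5068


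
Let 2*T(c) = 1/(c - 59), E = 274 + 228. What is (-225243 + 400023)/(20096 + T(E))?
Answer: 51618360/5935019 ≈ 8.6973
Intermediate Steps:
E = 502
T(c) = 1/(2*(-59 + c)) (T(c) = 1/(2*(c - 59)) = 1/(2*(-59 + c)))
(-225243 + 400023)/(20096 + T(E)) = (-225243 + 400023)/(20096 + 1/(2*(-59 + 502))) = 174780/(20096 + (½)/443) = 174780/(20096 + (½)*(1/443)) = 174780/(20096 + 1/886) = 174780/(17805057/886) = 174780*(886/17805057) = 51618360/5935019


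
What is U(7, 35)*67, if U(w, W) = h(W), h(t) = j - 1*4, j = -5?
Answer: -603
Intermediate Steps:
h(t) = -9 (h(t) = -5 - 1*4 = -5 - 4 = -9)
U(w, W) = -9
U(7, 35)*67 = -9*67 = -603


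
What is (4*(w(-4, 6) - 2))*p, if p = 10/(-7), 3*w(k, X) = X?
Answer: 0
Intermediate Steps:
w(k, X) = X/3
p = -10/7 (p = 10*(-⅐) = -10/7 ≈ -1.4286)
(4*(w(-4, 6) - 2))*p = (4*((⅓)*6 - 2))*(-10/7) = (4*(2 - 2))*(-10/7) = (4*0)*(-10/7) = 0*(-10/7) = 0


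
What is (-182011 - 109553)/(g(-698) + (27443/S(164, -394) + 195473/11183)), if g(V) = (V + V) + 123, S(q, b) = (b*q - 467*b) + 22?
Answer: 389323931553648/1676183295275 ≈ 232.27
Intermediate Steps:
S(q, b) = 22 - 467*b + b*q (S(q, b) = (-467*b + b*q) + 22 = 22 - 467*b + b*q)
g(V) = 123 + 2*V (g(V) = 2*V + 123 = 123 + 2*V)
(-182011 - 109553)/(g(-698) + (27443/S(164, -394) + 195473/11183)) = (-182011 - 109553)/((123 + 2*(-698)) + (27443/(22 - 467*(-394) - 394*164) + 195473/11183)) = -291564/((123 - 1396) + (27443/(22 + 183998 - 64616) + 195473*(1/11183))) = -291564/(-1273 + (27443/119404 + 195473/11183)) = -291564/(-1273 + 23647153161/1335294932) = -291564/(-1676183295275/1335294932) = -291564*(-1335294932/1676183295275) = 389323931553648/1676183295275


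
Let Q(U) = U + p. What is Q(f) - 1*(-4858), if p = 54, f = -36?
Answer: 4876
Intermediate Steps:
Q(U) = 54 + U (Q(U) = U + 54 = 54 + U)
Q(f) - 1*(-4858) = (54 - 36) - 1*(-4858) = 18 + 4858 = 4876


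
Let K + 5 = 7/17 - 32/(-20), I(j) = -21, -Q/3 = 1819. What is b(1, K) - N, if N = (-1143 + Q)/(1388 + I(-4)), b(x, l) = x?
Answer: 7967/1367 ≈ 5.8281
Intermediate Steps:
Q = -5457 (Q = -3*1819 = -5457)
K = -254/85 (K = -5 + (7/17 - 32/(-20)) = -5 + (7*(1/17) - 32*(-1/20)) = -5 + (7/17 + 8/5) = -5 + 171/85 = -254/85 ≈ -2.9882)
N = -6600/1367 (N = (-1143 - 5457)/(1388 - 21) = -6600/1367 ≈ -4.8281)
b(1, K) - N = 1 - 1*(-6600/1367) = 1 + 6600/1367 = 7967/1367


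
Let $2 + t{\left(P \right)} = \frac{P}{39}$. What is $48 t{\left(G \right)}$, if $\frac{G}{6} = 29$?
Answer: $\frac{1536}{13} \approx 118.15$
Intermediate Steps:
$G = 174$ ($G = 6 \cdot 29 = 174$)
$t{\left(P \right)} = -2 + \frac{P}{39}$
$48 t{\left(G \right)} = 48 \left(-2 + \frac{1}{39} \cdot 174\right) = 48 \left(-2 + \frac{58}{13}\right) = 48 \cdot \frac{32}{13} = \frac{1536}{13}$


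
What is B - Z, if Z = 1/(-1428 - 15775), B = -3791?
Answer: -65216572/17203 ≈ -3791.0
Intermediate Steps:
Z = -1/17203 (Z = 1/(-17203) = -1/17203 ≈ -5.8129e-5)
B - Z = -3791 - 1*(-1/17203) = -3791 + 1/17203 = -65216572/17203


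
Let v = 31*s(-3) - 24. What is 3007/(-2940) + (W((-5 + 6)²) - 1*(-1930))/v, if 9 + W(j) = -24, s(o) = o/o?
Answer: 793733/2940 ≈ 269.98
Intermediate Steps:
s(o) = 1
v = 7 (v = 31*1 - 24 = 31 - 24 = 7)
W(j) = -33 (W(j) = -9 - 24 = -33)
3007/(-2940) + (W((-5 + 6)²) - 1*(-1930))/v = 3007/(-2940) + (-33 - 1*(-1930))/7 = 3007*(-1/2940) + (-33 + 1930)*(⅐) = -3007/2940 + 1897*(⅐) = -3007/2940 + 271 = 793733/2940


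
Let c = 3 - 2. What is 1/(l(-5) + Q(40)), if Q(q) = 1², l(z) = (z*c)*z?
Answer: 1/26 ≈ 0.038462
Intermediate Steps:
c = 1
l(z) = z² (l(z) = (z*1)*z = z*z = z²)
Q(q) = 1
1/(l(-5) + Q(40)) = 1/((-5)² + 1) = 1/(25 + 1) = 1/26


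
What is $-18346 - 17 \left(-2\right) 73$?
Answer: $-15864$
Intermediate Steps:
$-18346 - 17 \left(-2\right) 73 = -18346 - \left(-34\right) 73 = -18346 - -2482 = -18346 + 2482 = -15864$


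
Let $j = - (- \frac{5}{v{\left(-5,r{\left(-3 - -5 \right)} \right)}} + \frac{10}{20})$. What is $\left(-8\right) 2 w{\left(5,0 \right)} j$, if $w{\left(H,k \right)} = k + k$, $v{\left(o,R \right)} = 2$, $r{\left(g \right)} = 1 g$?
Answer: $0$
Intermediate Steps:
$r{\left(g \right)} = g$
$w{\left(H,k \right)} = 2 k$
$j = 2$ ($j = - (- \frac{5}{2} + \frac{10}{20}) = - (\left(-5\right) \frac{1}{2} + 10 \cdot \frac{1}{20}) = - (- \frac{5}{2} + \frac{1}{2}) = \left(-1\right) \left(-2\right) = 2$)
$\left(-8\right) 2 w{\left(5,0 \right)} j = \left(-8\right) 2 \cdot 2 \cdot 0 \cdot 2 = \left(-16\right) 0 \cdot 2 = 0 \cdot 2 = 0$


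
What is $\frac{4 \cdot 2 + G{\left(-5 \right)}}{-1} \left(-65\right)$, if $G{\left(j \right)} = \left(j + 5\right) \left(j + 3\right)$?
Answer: $520$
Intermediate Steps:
$G{\left(j \right)} = \left(3 + j\right) \left(5 + j\right)$ ($G{\left(j \right)} = \left(5 + j\right) \left(3 + j\right) = \left(3 + j\right) \left(5 + j\right)$)
$\frac{4 \cdot 2 + G{\left(-5 \right)}}{-1} \left(-65\right) = \frac{4 \cdot 2 + \left(15 + \left(-5\right)^{2} + 8 \left(-5\right)\right)}{-1} \left(-65\right) = - (8 + \left(15 + 25 - 40\right)) \left(-65\right) = - (8 + 0) \left(-65\right) = \left(-1\right) 8 \left(-65\right) = \left(-8\right) \left(-65\right) = 520$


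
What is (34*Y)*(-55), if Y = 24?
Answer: -44880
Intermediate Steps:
(34*Y)*(-55) = (34*24)*(-55) = 816*(-55) = -44880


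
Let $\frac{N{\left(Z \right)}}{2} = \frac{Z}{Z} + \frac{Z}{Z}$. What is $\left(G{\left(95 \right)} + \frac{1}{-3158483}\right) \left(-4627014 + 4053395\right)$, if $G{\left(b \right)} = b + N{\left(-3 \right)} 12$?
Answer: $- \frac{259082517403092}{3158483} \approx -8.2028 \cdot 10^{7}$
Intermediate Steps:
$N{\left(Z \right)} = 4$ ($N{\left(Z \right)} = 2 \left(\frac{Z}{Z} + \frac{Z}{Z}\right) = 2 \left(1 + 1\right) = 2 \cdot 2 = 4$)
$G{\left(b \right)} = 48 + b$ ($G{\left(b \right)} = b + 4 \cdot 12 = b + 48 = 48 + b$)
$\left(G{\left(95 \right)} + \frac{1}{-3158483}\right) \left(-4627014 + 4053395\right) = \left(\left(48 + 95\right) + \frac{1}{-3158483}\right) \left(-4627014 + 4053395\right) = \left(143 - \frac{1}{3158483}\right) \left(-573619\right) = \frac{451663068}{3158483} \left(-573619\right) = - \frac{259082517403092}{3158483}$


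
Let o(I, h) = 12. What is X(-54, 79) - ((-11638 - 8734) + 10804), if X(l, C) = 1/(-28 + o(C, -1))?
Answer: 153087/16 ≈ 9567.9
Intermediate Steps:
X(l, C) = -1/16 (X(l, C) = 1/(-28 + 12) = 1/(-16) = -1/16)
X(-54, 79) - ((-11638 - 8734) + 10804) = -1/16 - ((-11638 - 8734) + 10804) = -1/16 - (-20372 + 10804) = -1/16 - 1*(-9568) = -1/16 + 9568 = 153087/16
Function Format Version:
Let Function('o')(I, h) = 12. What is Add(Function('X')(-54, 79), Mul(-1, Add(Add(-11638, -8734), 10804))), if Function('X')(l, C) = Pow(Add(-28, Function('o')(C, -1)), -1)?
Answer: Rational(153087, 16) ≈ 9567.9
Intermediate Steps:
Function('X')(l, C) = Rational(-1, 16) (Function('X')(l, C) = Pow(Add(-28, 12), -1) = Pow(-16, -1) = Rational(-1, 16))
Add(Function('X')(-54, 79), Mul(-1, Add(Add(-11638, -8734), 10804))) = Add(Rational(-1, 16), Mul(-1, Add(Add(-11638, -8734), 10804))) = Add(Rational(-1, 16), Mul(-1, Add(-20372, 10804))) = Add(Rational(-1, 16), Mul(-1, -9568)) = Add(Rational(-1, 16), 9568) = Rational(153087, 16)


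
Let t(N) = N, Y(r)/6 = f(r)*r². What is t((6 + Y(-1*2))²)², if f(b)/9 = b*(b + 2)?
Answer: 1296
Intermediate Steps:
f(b) = 9*b*(2 + b) (f(b) = 9*(b*(b + 2)) = 9*(b*(2 + b)) = 9*b*(2 + b))
Y(r) = 54*r³*(2 + r) (Y(r) = 6*((9*r*(2 + r))*r²) = 6*(9*r³*(2 + r)) = 54*r³*(2 + r))
t((6 + Y(-1*2))²)² = ((6 + 54*(-1*2)³*(2 - 1*2))²)² = ((6 + 54*(-2)³*(2 - 2))²)² = ((6 + 54*(-8)*0)²)² = ((6 + 0)²)² = (6²)² = 36² = 1296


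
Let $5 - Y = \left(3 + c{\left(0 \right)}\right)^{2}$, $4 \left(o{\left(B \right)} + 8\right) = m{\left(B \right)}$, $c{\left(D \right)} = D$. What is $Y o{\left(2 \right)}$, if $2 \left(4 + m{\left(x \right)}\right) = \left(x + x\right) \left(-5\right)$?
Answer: $46$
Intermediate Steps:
$m{\left(x \right)} = -4 - 5 x$ ($m{\left(x \right)} = -4 + \frac{\left(x + x\right) \left(-5\right)}{2} = -4 + \frac{2 x \left(-5\right)}{2} = -4 + \frac{\left(-10\right) x}{2} = -4 - 5 x$)
$o{\left(B \right)} = -9 - \frac{5 B}{4}$ ($o{\left(B \right)} = -8 + \frac{-4 - 5 B}{4} = -8 - \left(1 + \frac{5 B}{4}\right) = -9 - \frac{5 B}{4}$)
$Y = -4$ ($Y = 5 - \left(3 + 0\right)^{2} = 5 - 3^{2} = 5 - 9 = -4$)
$Y o{\left(2 \right)} = - 4 \left(-9 - \frac{5}{2}\right) = \left(-4\right) \left(- \frac{23}{2}\right) = 46$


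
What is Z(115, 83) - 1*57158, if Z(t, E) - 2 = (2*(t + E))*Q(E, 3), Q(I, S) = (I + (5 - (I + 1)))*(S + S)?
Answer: -47652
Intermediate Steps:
Q(I, S) = 8*S (Q(I, S) = (I + (5 - (1 + I)))*(2*S) = (I + (5 + (-1 - I)))*(2*S) = (I + (4 - I))*(2*S) = 4*(2*S) = 8*S)
Z(t, E) = 2 + 48*E + 48*t (Z(t, E) = 2 + (2*(t + E))*(8*3) = 2 + (2*(E + t))*24 = 2 + (2*E + 2*t)*24 = 2 + (48*E + 48*t) = 2 + 48*E + 48*t)
Z(115, 83) - 1*57158 = (2 + 48*83 + 48*115) - 1*57158 = (2 + 3984 + 5520) - 57158 = 9506 - 57158 = -47652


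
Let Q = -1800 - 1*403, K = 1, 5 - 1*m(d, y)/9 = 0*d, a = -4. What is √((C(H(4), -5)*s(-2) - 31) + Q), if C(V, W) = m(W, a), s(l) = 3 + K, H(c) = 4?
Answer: I*√2054 ≈ 45.321*I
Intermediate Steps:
m(d, y) = 45 (m(d, y) = 45 - 0*d = 45 - 9*0 = 45 + 0 = 45)
s(l) = 4 (s(l) = 3 + 1 = 4)
C(V, W) = 45
Q = -2203 (Q = -1800 - 403 = -2203)
√((C(H(4), -5)*s(-2) - 31) + Q) = √((45*4 - 31) - 2203) = √((180 - 31) - 2203) = √(149 - 2203) = √(-2054) = I*√2054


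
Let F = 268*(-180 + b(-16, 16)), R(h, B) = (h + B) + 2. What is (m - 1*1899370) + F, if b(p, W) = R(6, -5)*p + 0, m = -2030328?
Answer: -3990802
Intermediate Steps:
R(h, B) = 2 + B + h (R(h, B) = (B + h) + 2 = 2 + B + h)
b(p, W) = 3*p (b(p, W) = (2 - 5 + 6)*p + 0 = 3*p + 0 = 3*p)
F = -61104 (F = 268*(-180 + 3*(-16)) = 268*(-180 - 48) = 268*(-228) = -61104)
(m - 1*1899370) + F = (-2030328 - 1*1899370) - 61104 = (-2030328 - 1899370) - 61104 = -3929698 - 61104 = -3990802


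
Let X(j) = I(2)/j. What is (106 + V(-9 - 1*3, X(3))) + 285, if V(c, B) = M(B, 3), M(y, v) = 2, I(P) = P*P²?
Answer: 393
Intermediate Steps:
I(P) = P³
X(j) = 8/j (X(j) = 2³/j = 8/j)
V(c, B) = 2
(106 + V(-9 - 1*3, X(3))) + 285 = (106 + 2) + 285 = 108 + 285 = 393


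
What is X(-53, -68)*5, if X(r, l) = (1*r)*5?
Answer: -1325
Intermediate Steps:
X(r, l) = 5*r (X(r, l) = r*5 = 5*r)
X(-53, -68)*5 = (5*(-53))*5 = -265*5 = -1325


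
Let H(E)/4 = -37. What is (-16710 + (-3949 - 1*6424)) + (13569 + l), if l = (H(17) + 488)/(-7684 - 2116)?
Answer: -6621877/490 ≈ -13514.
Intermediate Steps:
H(E) = -148 (H(E) = 4*(-37) = -148)
l = -17/490 (l = (-148 + 488)/(-7684 - 2116) = 340/(-9800) = 340*(-1/9800) = -17/490 ≈ -0.034694)
(-16710 + (-3949 - 1*6424)) + (13569 + l) = (-16710 + (-3949 - 1*6424)) + (13569 - 17/490) = (-16710 + (-3949 - 6424)) + 6648793/490 = (-16710 - 10373) + 6648793/490 = -27083 + 6648793/490 = -6621877/490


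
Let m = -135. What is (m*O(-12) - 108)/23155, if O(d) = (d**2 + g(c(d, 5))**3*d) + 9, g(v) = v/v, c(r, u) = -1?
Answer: -19143/23155 ≈ -0.82673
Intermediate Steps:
g(v) = 1
O(d) = 9 + d + d**2 (O(d) = (d**2 + 1**3*d) + 9 = (d**2 + 1*d) + 9 = (d**2 + d) + 9 = (d + d**2) + 9 = 9 + d + d**2)
(m*O(-12) - 108)/23155 = (-135*(9 - 12 + (-12)**2) - 108)/23155 = (-135*(9 - 12 + 144) - 108)*(1/23155) = (-135*141 - 108)*(1/23155) = (-19035 - 108)*(1/23155) = -19143*1/23155 = -19143/23155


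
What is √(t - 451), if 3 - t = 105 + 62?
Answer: I*√615 ≈ 24.799*I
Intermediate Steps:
t = -164 (t = 3 - (105 + 62) = 3 - 1*167 = 3 - 167 = -164)
√(t - 451) = √(-164 - 451) = √(-615) = I*√615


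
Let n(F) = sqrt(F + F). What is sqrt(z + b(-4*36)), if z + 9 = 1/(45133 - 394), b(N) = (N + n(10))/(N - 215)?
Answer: sqrt(-246467684418126 - 159681454542*sqrt(5))/5353767 ≈ 2.9345*I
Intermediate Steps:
n(F) = sqrt(2)*sqrt(F) (n(F) = sqrt(2*F) = sqrt(2)*sqrt(F))
b(N) = (N + 2*sqrt(5))/(-215 + N) (b(N) = (N + sqrt(2)*sqrt(10))/(N - 215) = (N + 2*sqrt(5))/(-215 + N))
z = -402650/44739 (z = -9 + 1/(45133 - 394) = -9 + 1/44739 = -402650/44739 ≈ -9.0000)
sqrt(z + b(-4*36)) = sqrt(-402650/44739 + (-4*36 + 2*sqrt(5))/(-215 - 4*36)) = sqrt(-402650/44739 + (-144 + 2*sqrt(5))/(-215 - 144)) = sqrt(-402650/44739 + (-144 + 2*sqrt(5))/(-359)) = sqrt(-402650/44739 - (-144 + 2*sqrt(5))/359) = sqrt(-402650/44739 + (144/359 - 2*sqrt(5)/359)) = sqrt(-138108934/16061301 - 2*sqrt(5)/359)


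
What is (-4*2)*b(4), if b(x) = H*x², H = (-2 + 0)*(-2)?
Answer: -512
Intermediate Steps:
H = 4 (H = -2*(-2) = 4)
b(x) = 4*x²
(-4*2)*b(4) = (-4*2)*(4*4²) = -32*16 = -8*64 = -512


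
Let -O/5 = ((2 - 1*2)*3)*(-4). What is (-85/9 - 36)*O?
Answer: 0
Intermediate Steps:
O = 0 (O = -5*(2 - 1*2)*3*(-4) = -5*(2 - 2)*3*(-4) = -5*0*3*(-4) = -0*(-4) = -5*0 = 0)
(-85/9 - 36)*O = (-85/9 - 36)*0 = -409/9*0 = 0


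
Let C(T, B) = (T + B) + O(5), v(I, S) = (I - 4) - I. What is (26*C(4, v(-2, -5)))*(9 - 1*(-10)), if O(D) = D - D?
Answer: 0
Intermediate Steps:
O(D) = 0
v(I, S) = -4 (v(I, S) = (-4 + I) - I = -4)
C(T, B) = B + T (C(T, B) = (T + B) + 0 = (B + T) + 0 = B + T)
(26*C(4, v(-2, -5)))*(9 - 1*(-10)) = (26*(-4 + 4))*(9 - 1*(-10)) = (26*0)*(9 + 10) = 0*19 = 0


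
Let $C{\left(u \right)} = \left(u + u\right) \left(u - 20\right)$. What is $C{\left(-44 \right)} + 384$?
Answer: $6016$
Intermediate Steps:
$C{\left(u \right)} = 2 u \left(-20 + u\right)$
$C{\left(-44 \right)} + 384 = 2 \left(-44\right) \left(-20 - 44\right) + 384 = 2 \left(-44\right) \left(-64\right) + 384 = 5632 + 384 = 6016$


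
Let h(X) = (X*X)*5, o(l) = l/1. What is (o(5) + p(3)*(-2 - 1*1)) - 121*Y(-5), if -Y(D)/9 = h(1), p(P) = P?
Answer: 5441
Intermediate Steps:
o(l) = l (o(l) = l*1 = l)
h(X) = 5*X² (h(X) = X²*5 = 5*X²)
Y(D) = -45 (Y(D) = -45*1² = -45)
(o(5) + p(3)*(-2 - 1*1)) - 121*Y(-5) = (5 + 3*(-2 - 1*1)) - 121*(-45) = (5 + 3*(-2 - 1)) + 5445 = (5 + 3*(-3)) + 5445 = (5 - 9) + 5445 = -4 + 5445 = 5441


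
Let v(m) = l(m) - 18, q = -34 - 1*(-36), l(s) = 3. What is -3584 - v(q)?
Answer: -3569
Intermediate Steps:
q = 2 (q = -34 + 36 = 2)
v(m) = -15 (v(m) = 3 - 18 = -15)
-3584 - v(q) = -3584 - 1*(-15) = -3584 + 15 = -3569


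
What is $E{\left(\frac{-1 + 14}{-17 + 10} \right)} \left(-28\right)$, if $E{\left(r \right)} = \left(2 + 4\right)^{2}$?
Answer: $-1008$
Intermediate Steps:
$E{\left(r \right)} = 36$ ($E{\left(r \right)} = 6^{2} = 36$)
$E{\left(\frac{-1 + 14}{-17 + 10} \right)} \left(-28\right) = 36 \left(-28\right) = -1008$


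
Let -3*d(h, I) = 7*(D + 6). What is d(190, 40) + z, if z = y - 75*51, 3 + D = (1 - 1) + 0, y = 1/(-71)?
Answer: -272073/71 ≈ -3832.0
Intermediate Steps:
y = -1/71 ≈ -0.014085
D = -3 (D = -3 + ((1 - 1) + 0) = -3 + (0 + 0) = -3 + 0 = -3)
d(h, I) = -7 (d(h, I) = -7*(-3 + 6)/3 = -7*3/3 = -⅓*21 = -7)
z = -271576/71 (z = -1/71 - 75*51 = -1/71 - 3825 = -271576/71 ≈ -3825.0)
d(190, 40) + z = -7 - 271576/71 = -272073/71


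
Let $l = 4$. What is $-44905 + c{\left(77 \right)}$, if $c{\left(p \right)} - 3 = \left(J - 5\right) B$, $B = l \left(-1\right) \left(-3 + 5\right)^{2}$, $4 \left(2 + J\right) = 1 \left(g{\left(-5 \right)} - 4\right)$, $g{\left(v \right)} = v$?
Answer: $-44754$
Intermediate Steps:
$J = - \frac{17}{4}$ ($J = -2 + \frac{1 \left(-5 - 4\right)}{4} = -2 + \frac{1 \left(-9\right)}{4} = -2 + \frac{1}{4} \left(-9\right) = -2 - \frac{9}{4} = - \frac{17}{4} \approx -4.25$)
$B = -16$ ($B = 4 \left(-1\right) \left(-3 + 5\right)^{2} = - 4 \cdot 2^{2} = \left(-4\right) 4 = -16$)
$c{\left(p \right)} = 151$ ($c{\left(p \right)} = 3 + \left(- \frac{17}{4} - 5\right) \left(-16\right) = 3 - -148 = 3 + 148 = 151$)
$-44905 + c{\left(77 \right)} = -44905 + 151 = -44754$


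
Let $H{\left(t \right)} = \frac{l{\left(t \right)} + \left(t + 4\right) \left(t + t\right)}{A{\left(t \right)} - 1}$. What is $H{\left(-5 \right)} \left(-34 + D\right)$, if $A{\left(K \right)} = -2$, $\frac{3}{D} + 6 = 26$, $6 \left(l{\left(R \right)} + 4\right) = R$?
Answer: $\frac{20987}{360} \approx 58.297$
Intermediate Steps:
$l{\left(R \right)} = -4 + \frac{R}{6}$
$D = \frac{3}{20}$ ($D = \frac{3}{-6 + 26} = \frac{3}{20} \approx 0.15$)
$H{\left(t \right)} = \frac{4}{3} - \frac{t}{18} - \frac{2 t \left(4 + t\right)}{3}$ ($H{\left(t \right)} = \frac{\left(-4 + \frac{t}{6}\right) + \left(t + 4\right) \left(t + t\right)}{-2 - 1} = \frac{\left(-4 + \frac{t}{6}\right) + \left(4 + t\right) 2 t}{-3} = \left(\left(-4 + \frac{t}{6}\right) + 2 t \left(4 + t\right)\right) \left(- \frac{1}{3}\right) = \left(-4 + \frac{t}{6} + 2 t \left(4 + t\right)\right) \left(- \frac{1}{3}\right) = \frac{4}{3} - \frac{t}{18} - \frac{2 t \left(4 + t\right)}{3}$)
$H{\left(-5 \right)} \left(-34 + D\right) = \left(\frac{4}{3} - - \frac{245}{18} - \frac{2 \left(-5\right)^{2}}{3}\right) \left(-34 + \frac{3}{20}\right) = \left(\frac{4}{3} + \frac{245}{18} - \frac{50}{3}\right) \left(- \frac{677}{20}\right) = \left(- \frac{31}{18}\right) \left(- \frac{677}{20}\right) = \frac{20987}{360}$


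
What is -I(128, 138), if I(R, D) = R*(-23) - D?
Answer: 3082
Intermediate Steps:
I(R, D) = -D - 23*R (I(R, D) = -23*R - D = -D - 23*R)
-I(128, 138) = -(-1*138 - 23*128) = -(-138 - 2944) = -1*(-3082) = 3082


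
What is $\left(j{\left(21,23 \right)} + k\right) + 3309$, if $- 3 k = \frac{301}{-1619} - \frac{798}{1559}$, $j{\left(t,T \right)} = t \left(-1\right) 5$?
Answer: $\frac{24262651073}{7572063} \approx 3204.2$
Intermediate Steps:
$j{\left(t,T \right)} = - 5 t$ ($j{\left(t,T \right)} = - t 5 = - 5 t$)
$k = \frac{1761221}{7572063}$ ($k = - \frac{\frac{301}{-1619} - \frac{798}{1559}}{3} = - \frac{301 \left(- \frac{1}{1619}\right) - \frac{798}{1559}}{3} = - \frac{- \frac{301}{1619} - \frac{798}{1559}}{3} = \left(- \frac{1}{3}\right) \left(- \frac{1761221}{2524021}\right) = \frac{1761221}{7572063} \approx 0.23259$)
$\left(j{\left(21,23 \right)} + k\right) + 3309 = \left(\left(-5\right) 21 + \frac{1761221}{7572063}\right) + 3309 = \left(-105 + \frac{1761221}{7572063}\right) + 3309 = - \frac{793305394}{7572063} + 3309 = \frac{24262651073}{7572063}$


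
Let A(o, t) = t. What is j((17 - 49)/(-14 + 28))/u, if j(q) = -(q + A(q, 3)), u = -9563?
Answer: 5/66941 ≈ 7.4693e-5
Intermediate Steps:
j(q) = -3 - q (j(q) = -(q + 3) = -(3 + q) = -3 - q)
j((17 - 49)/(-14 + 28))/u = (-3 - (17 - 49)/(-14 + 28))/(-9563) = (-3 - (-32)/14)*(-1/9563) = (-3 - 1*(-16/7))*(-1/9563) = (-3 + 16/7)*(-1/9563) = -5/7*(-1/9563) = 5/66941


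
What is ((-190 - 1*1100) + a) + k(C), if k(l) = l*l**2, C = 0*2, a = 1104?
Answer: -186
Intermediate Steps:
C = 0
k(l) = l**3
((-190 - 1*1100) + a) + k(C) = ((-190 - 1*1100) + 1104) + 0**3 = ((-190 - 1100) + 1104) + 0 = (-1290 + 1104) + 0 = -186 + 0 = -186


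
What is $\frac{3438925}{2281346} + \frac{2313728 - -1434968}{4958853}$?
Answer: $\frac{25605196177841}{11312859456138} \approx 2.2634$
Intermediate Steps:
$\frac{3438925}{2281346} + \frac{2313728 - -1434968}{4958853} = 3438925 \cdot \frac{1}{2281346} + \left(2313728 + 1434968\right) \frac{1}{4958853} = \frac{3438925}{2281346} + 3748696 \cdot \frac{1}{4958853} = \frac{3438925}{2281346} + \frac{3748696}{4958853} = \frac{25605196177841}{11312859456138}$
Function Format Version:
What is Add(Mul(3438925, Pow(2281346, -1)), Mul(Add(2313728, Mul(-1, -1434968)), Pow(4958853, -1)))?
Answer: Rational(25605196177841, 11312859456138) ≈ 2.2634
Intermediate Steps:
Add(Mul(3438925, Pow(2281346, -1)), Mul(Add(2313728, Mul(-1, -1434968)), Pow(4958853, -1))) = Add(Mul(3438925, Rational(1, 2281346)), Mul(Add(2313728, 1434968), Rational(1, 4958853))) = Add(Rational(3438925, 2281346), Mul(3748696, Rational(1, 4958853))) = Add(Rational(3438925, 2281346), Rational(3748696, 4958853)) = Rational(25605196177841, 11312859456138)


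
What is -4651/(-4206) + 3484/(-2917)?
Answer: -1086737/12268902 ≈ -0.088577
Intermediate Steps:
-4651/(-4206) + 3484/(-2917) = -4651*(-1/4206) + 3484*(-1/2917) = 4651/4206 - 3484/2917 = -1086737/12268902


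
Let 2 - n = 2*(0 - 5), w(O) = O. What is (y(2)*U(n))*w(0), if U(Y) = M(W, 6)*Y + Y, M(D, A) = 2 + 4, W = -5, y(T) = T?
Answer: 0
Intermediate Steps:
n = 12 (n = 2 - 2*(0 - 5) = 2 - 2*(-5) = 2 - 1*(-10) = 2 + 10 = 12)
M(D, A) = 6
U(Y) = 7*Y (U(Y) = 6*Y + Y = 7*Y)
(y(2)*U(n))*w(0) = (2*(7*12))*0 = (2*84)*0 = 168*0 = 0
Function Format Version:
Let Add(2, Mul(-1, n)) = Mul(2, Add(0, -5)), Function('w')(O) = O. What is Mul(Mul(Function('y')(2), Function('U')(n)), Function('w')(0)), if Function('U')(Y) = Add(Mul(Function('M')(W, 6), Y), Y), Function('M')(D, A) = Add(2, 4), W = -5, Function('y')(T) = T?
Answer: 0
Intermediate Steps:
n = 12 (n = Add(2, Mul(-1, Mul(2, Add(0, -5)))) = Add(2, Mul(-1, Mul(2, -5))) = Add(2, Mul(-1, -10)) = Add(2, 10) = 12)
Function('M')(D, A) = 6
Function('U')(Y) = Mul(7, Y) (Function('U')(Y) = Add(Mul(6, Y), Y) = Mul(7, Y))
Mul(Mul(Function('y')(2), Function('U')(n)), Function('w')(0)) = Mul(Mul(2, Mul(7, 12)), 0) = Mul(Mul(2, 84), 0) = Mul(168, 0) = 0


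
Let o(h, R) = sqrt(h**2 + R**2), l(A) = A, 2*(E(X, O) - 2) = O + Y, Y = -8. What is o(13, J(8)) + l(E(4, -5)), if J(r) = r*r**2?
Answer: -9/2 + sqrt(262313) ≈ 507.67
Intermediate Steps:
E(X, O) = -2 + O/2 (E(X, O) = 2 + (O - 8)/2 = 2 + (-8 + O)/2 = 2 + (-4 + O/2) = -2 + O/2)
J(r) = r**3
o(h, R) = sqrt(R**2 + h**2)
o(13, J(8)) + l(E(4, -5)) = sqrt((8**3)**2 + 13**2) + (-2 + (1/2)*(-5)) = sqrt(512**2 + 169) + (-2 - 5/2) = sqrt(262144 + 169) - 9/2 = sqrt(262313) - 9/2 = -9/2 + sqrt(262313)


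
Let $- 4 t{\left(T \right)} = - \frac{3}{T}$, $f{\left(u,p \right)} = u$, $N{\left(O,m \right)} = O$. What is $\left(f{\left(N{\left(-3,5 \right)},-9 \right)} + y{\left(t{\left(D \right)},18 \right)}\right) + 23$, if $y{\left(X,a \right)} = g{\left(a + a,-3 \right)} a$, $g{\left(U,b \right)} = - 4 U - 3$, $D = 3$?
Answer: $-2626$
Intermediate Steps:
$g{\left(U,b \right)} = -3 - 4 U$
$t{\left(T \right)} = \frac{3}{4 T}$ ($t{\left(T \right)} = - \frac{\left(-3\right) \frac{1}{T}}{4} = \frac{3}{4 T}$)
$y{\left(X,a \right)} = a \left(-3 - 8 a\right)$ ($y{\left(X,a \right)} = \left(-3 - 4 \left(a + a\right)\right) a = \left(-3 - 4 \cdot 2 a\right) a = \left(-3 - 8 a\right) a = a \left(-3 - 8 a\right)$)
$\left(f{\left(N{\left(-3,5 \right)},-9 \right)} + y{\left(t{\left(D \right)},18 \right)}\right) + 23 = \left(-3 - 18 \left(3 + 8 \cdot 18\right)\right) + 23 = \left(-3 - 18 \left(3 + 144\right)\right) + 23 = \left(-3 - 18 \cdot 147\right) + 23 = \left(-3 - 2646\right) + 23 = -2649 + 23 = -2626$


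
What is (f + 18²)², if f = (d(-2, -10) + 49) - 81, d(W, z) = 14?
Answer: 93636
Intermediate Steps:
f = -18 (f = (14 + 49) - 81 = 63 - 81 = -18)
(f + 18²)² = (-18 + 18²)² = (-18 + 324)² = 306² = 93636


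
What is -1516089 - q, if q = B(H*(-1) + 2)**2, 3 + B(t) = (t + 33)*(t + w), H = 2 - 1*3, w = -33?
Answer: -2688978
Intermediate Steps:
H = -1 (H = 2 - 3 = -1)
B(t) = -3 + (-33 + t)*(33 + t) (B(t) = -3 + (t + 33)*(t - 33) = -3 + (33 + t)*(-33 + t) = -3 + (-33 + t)*(33 + t))
q = 1172889 (q = (-1092 + (-1*(-1) + 2)**2)**2 = (-1092 + (1 + 2)**2)**2 = (-1092 + 3**2)**2 = (-1092 + 9)**2 = (-1083)**2 = 1172889)
-1516089 - q = -1516089 - 1*1172889 = -1516089 - 1172889 = -2688978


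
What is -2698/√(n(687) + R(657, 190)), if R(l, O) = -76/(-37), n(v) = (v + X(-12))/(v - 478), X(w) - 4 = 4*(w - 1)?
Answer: -2698*√363451/1363 ≈ -1193.4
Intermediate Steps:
X(w) = 4*w (X(w) = 4 + 4*(w - 1) = 4 + 4*(-1 + w) = 4 + (-4 + 4*w) = 4*w)
n(v) = (-48 + v)/(-478 + v) (n(v) = (v + 4*(-12))/(v - 478) = (v - 48)/(-478 + v) = (-48 + v)/(-478 + v))
R(l, O) = 76/37 (R(l, O) = -76*(-1/37) = 76/37)
-2698/√(n(687) + R(657, 190)) = -2698/√((-48 + 687)/(-478 + 687) + 76/37) = -2698/√(639/209 + 76/37) = -2698*√363451/1363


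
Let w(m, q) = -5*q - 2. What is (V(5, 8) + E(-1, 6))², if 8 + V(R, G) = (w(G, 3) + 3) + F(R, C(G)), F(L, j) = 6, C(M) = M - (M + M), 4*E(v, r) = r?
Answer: 841/4 ≈ 210.25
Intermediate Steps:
E(v, r) = r/4
w(m, q) = -2 - 5*q
C(M) = -M (C(M) = M - 2*M = -M)
V(R, G) = -16 (V(R, G) = -8 + (((-2 - 5*3) + 3) + 6) = -8 + (((-2 - 15) + 3) + 6) = -8 + ((-17 + 3) + 6) = -8 + (-14 + 6) = -8 - 8 = -16)
(V(5, 8) + E(-1, 6))² = (-16 + (¼)*6)² = (-16 + 3/2)² = (-29/2)² = 841/4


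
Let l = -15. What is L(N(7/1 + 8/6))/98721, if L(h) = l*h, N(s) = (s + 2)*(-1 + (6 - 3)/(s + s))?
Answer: 1271/987210 ≈ 0.0012875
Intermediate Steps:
N(s) = (-1 + 3/(2*s))*(2 + s) (N(s) = (2 + s)*(-1 + 3/((2*s))) = (2 + s)*(-1 + 3*(1/(2*s))) = (2 + s)*(-1 + 3/(2*s)) = (-1 + 3/(2*s))*(2 + s))
L(h) = -15*h
L(N(7/1 + 8/6))/98721 = -15*(-½ - (7/1 + 8/6) + 3/(7/1 + 8/6))/98721 = -15*(-½ - (7*1 + 8*(⅙)) + 3/(7*1 + 8*(⅙)))*(1/98721) = -15*(-½ - (7 + 4/3) + 3/(7 + 4/3))*(1/98721) = -15*(-½ - 1*25/3 + 3/(25/3))*(1/98721) = -15*(-½ - 25/3 + 3*(3/25))*(1/98721) = -15*(-½ - 25/3 + 9/25)*(1/98721) = -15*(-1271/150)*(1/98721) = (1271/10)*(1/98721) = 1271/987210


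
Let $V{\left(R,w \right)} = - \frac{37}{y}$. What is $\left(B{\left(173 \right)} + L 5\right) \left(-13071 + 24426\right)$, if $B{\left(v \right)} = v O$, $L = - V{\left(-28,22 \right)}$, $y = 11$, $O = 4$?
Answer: $\frac{88534935}{11} \approx 8.0486 \cdot 10^{6}$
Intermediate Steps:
$V{\left(R,w \right)} = - \frac{37}{11}$
$L = \frac{37}{11}$ ($L = \left(-1\right) \left(- \frac{37}{11}\right) = \frac{37}{11} \approx 3.3636$)
$B{\left(v \right)} = 4 v$ ($B{\left(v \right)} = v 4 = 4 v$)
$\left(B{\left(173 \right)} + L 5\right) \left(-13071 + 24426\right) = \left(4 \cdot 173 + \frac{37}{11} \cdot 5\right) \left(-13071 + 24426\right) = \left(692 + \frac{185}{11}\right) 11355 = \frac{7797}{11} \cdot 11355 = \frac{88534935}{11}$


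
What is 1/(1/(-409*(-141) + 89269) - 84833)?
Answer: -146938/12465191353 ≈ -1.1788e-5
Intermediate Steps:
1/(1/(-409*(-141) + 89269) - 84833) = 1/(1/(57669 + 89269) - 84833) = 1/(1/146938 - 84833) = 1/(-12465191353/146938) = -146938/12465191353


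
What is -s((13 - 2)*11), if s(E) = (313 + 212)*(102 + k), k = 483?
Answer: -307125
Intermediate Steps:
s(E) = 307125 (s(E) = (313 + 212)*(102 + 483) = 525*585 = 307125)
-s((13 - 2)*11) = -1*307125 = -307125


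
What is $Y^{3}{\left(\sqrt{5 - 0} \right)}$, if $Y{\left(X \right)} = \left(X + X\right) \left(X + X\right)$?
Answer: $8000$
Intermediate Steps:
$Y{\left(X \right)} = 4 X^{2}$ ($Y{\left(X \right)} = 2 X 2 X = 4 X^{2}$)
$Y^{3}{\left(\sqrt{5 - 0} \right)} = \left(4 \left(\sqrt{5 - 0}\right)^{2}\right)^{3} = \left(4 \left(\sqrt{5 + 0}\right)^{2}\right)^{3} = \left(4 \left(\sqrt{5}\right)^{2}\right)^{3} = \left(4 \cdot 5\right)^{3} = 20^{3} = 8000$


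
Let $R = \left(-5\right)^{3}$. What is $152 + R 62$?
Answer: $-7598$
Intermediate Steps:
$R = -125$
$152 + R 62 = 152 - 7750 = -7598$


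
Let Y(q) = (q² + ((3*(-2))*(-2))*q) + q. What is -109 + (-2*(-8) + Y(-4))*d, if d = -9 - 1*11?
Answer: 291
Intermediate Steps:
d = -20 (d = -9 - 11 = -20)
Y(q) = q² + 13*q (Y(q) = (q² + (-6*(-2))*q) + q = (q² + 12*q) + q = q² + 13*q)
-109 + (-2*(-8) + Y(-4))*d = -109 + (-2*(-8) - 4*(13 - 4))*(-20) = -109 + (16 - 4*9)*(-20) = -109 + (16 - 36)*(-20) = -109 - 20*(-20) = -109 + 400 = 291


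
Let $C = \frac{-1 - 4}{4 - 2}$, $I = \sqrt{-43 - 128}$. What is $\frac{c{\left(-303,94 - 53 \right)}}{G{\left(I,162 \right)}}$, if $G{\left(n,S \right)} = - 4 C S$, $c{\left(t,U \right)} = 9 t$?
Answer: $- \frac{101}{60} \approx -1.6833$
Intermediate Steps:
$I = 3 i \sqrt{19}$ ($I = \sqrt{-171} = 3 i \sqrt{19} \approx 13.077 i$)
$C = - \frac{5}{2} \approx -2.5$
$G{\left(n,S \right)} = 10 S$ ($G{\left(n,S \right)} = \left(-4\right) \left(- \frac{5}{2}\right) S = 10 S$)
$\frac{c{\left(-303,94 - 53 \right)}}{G{\left(I,162 \right)}} = \frac{9 \left(-303\right)}{10 \cdot 162} = - \frac{2727}{1620} = \left(-2727\right) \frac{1}{1620} = - \frac{101}{60}$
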